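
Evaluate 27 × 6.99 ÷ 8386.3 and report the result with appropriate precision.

0.023

27 × 6.99 ÷ 8386.3 = 0.0225045610102…
Multiplication/division keeps the fewest significant figures: 27 → 2 s.f., 6.99 → 3 s.f., 8386.3 → 5 s.f.; limit is 2.
Rounded to 2 significant figures: 0.023.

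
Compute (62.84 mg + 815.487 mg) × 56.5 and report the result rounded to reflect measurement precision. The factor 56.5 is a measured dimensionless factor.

62.84 mg + 815.487 mg = 878.327 mg; the sum is limited to 2 decimal places (5 s.f.).
Carrying full precision, 878.327 × 56.5 = 49625.4755 mg; 56.5 has 3 s.f., so the result keeps min(5, 3) = 3 s.f.
Rounded to 3 significant figures: 4.96 × 10^4 mg.

4.96 × 10^4 mg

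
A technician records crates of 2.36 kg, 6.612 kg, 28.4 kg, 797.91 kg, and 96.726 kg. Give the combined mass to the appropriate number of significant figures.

932.0 kg

2.36 kg + 6.612 kg + 28.4 kg + 797.91 kg + 96.726 kg = 932.008 kg.
Addition/subtraction keeps the fewest decimal places: 2.36 → 2 decimal places, 6.612 → 3 decimal places, 28.4 → 1 decimal place, 797.91 → 2 decimal places, 96.726 → 3 decimal places; limit is 1.
Rounded to 1 decimal place: 932.0 kg.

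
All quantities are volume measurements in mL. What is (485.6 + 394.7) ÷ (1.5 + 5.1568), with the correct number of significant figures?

485.6 + 394.7 = 880.3, limited to 1 d.p. → 4 s.f.; 1.5 + 5.1568 = 6.6568, limited to 1 d.p. → 2 s.f.
Carrying full precision, 880.3 ÷ 6.6568 = 132.24071626…; keep min(4, 2) = 2 s.f.
Rounded to 2 significant figures: 1.3 × 10^2.

1.3 × 10^2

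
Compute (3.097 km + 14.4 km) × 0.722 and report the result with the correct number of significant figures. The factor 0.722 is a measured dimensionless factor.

3.097 km + 14.4 km = 17.497 km; the sum is limited to 1 decimal place (3 s.f.).
Carrying full precision, 17.497 × 0.722 = 12.632834 km; 0.722 has 3 s.f., so the result keeps min(3, 3) = 3 s.f.
Rounded to 3 significant figures: 12.6 km.

12.6 km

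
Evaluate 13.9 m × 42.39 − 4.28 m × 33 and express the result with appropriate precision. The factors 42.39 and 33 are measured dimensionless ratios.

13.9 × 42.39 = 589.221 → 589 m (3 s.f., last digit at the 10^0 place).
4.28 × 33 = 141.24 → 1.4 × 10² m (2 s.f., last digit at the 10^1 place).
Difference: 447.981 m; keep the coarser place, 10^1.
Result: 4.5 × 10² m.

4.5 × 10² m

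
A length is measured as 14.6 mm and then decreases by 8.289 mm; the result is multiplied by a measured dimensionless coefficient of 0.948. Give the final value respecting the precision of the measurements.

14.6 mm − 8.289 mm = 6.311 mm; the difference is limited to 1 decimal place (2 s.f.).
Carrying full precision, 6.311 × 0.948 = 5.982828 mm; 0.948 has 3 s.f., so the result keeps min(2, 3) = 2 s.f.
Rounded to 2 significant figures: 6.0 mm.

6.0 mm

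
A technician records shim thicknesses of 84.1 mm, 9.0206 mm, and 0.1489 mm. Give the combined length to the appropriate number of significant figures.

93.3 mm

84.1 mm + 9.0206 mm + 0.1489 mm = 93.2695 mm.
Addition/subtraction keeps the fewest decimal places: 84.1 → 1 decimal place, 9.0206 → 4 decimal places, 0.1489 → 4 decimal places; limit is 1.
Rounded to 1 decimal place: 93.3 mm.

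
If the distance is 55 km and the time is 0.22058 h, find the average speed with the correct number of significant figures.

2.5 × 10² km/h

average speed = 55 km ÷ 0.22058 h = 249.342642125… km/h.
55 has 2 significant figures; 0.22058 has 5.
Division/multiplication keeps the fewest: 2 significant figures.
Rounded: 2.5 × 10² km/h.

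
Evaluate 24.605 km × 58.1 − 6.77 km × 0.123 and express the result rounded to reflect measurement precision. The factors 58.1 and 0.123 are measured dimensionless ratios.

24.605 × 58.1 = 1429.5505 → 1.43 × 10^3 km (3 s.f., last digit at the 10^1 place).
6.77 × 0.123 = 0.83271 → 0.833 km (3 s.f., last digit at the 10^-3 place).
Difference: 1428.71779 km; keep the coarser place, 10^1.
Result: 1.43 × 10^3 km.

1.43 × 10^3 km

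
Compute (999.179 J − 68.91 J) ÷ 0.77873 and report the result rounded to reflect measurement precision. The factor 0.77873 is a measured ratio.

999.179 J − 68.91 J = 930.269 J; the difference is limited to 2 decimal places (5 s.f.).
Carrying full precision, 930.269 ÷ 0.77873 = 1194.59761406… J; 0.77873 has 5 s.f., so the result keeps min(5, 5) = 5 s.f.
Rounded to 5 significant figures: 1194.6 J.

1194.6 J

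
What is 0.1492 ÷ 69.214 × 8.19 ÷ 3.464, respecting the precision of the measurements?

0.00510

0.1492 ÷ 69.214 × 8.19 ÷ 3.464 = 0.00509660402576…
Multiplication/division keeps the fewest significant figures: 0.1492 → 4 s.f., 69.214 → 5 s.f., 8.19 → 3 s.f., 3.464 → 4 s.f.; limit is 3.
Rounded to 3 significant figures: 0.00510.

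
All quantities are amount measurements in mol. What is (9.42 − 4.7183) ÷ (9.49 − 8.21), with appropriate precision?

9.42 − 4.7183 = 4.7017, limited to 2 d.p. → 3 s.f.; 9.49 − 8.21 = 1.28, limited to 2 d.p. → 3 s.f.
Carrying full precision, 4.7017 ÷ 1.28 = 3.673203125; keep min(3, 3) = 3 s.f.
Rounded to 3 significant figures: 3.67.

3.67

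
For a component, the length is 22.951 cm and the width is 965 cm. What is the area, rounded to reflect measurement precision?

2.21 × 10^4 cm²

area = 22.951 cm × 965 cm = 22147.715 cm².
22.951 has 5 significant figures; 965 has 3.
Division/multiplication keeps the fewest: 3 significant figures.
Rounded: 2.21 × 10^4 cm².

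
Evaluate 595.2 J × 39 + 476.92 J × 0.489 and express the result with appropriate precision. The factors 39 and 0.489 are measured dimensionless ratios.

2.3 × 10^4 J

595.2 × 39 = 23212.8 → 2.3 × 10^4 J (2 s.f., last digit at the 10^3 place).
476.92 × 0.489 = 233.21388 → 233 J (3 s.f., last digit at the 10^0 place).
Sum: 23446.01388 J; keep the coarser place, 10^3.
Result: 2.3 × 10^4 J.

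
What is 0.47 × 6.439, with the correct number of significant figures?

0.47 × 6.439 = 3.02633
Multiplication/division keeps the fewest significant figures: 0.47 → 2 s.f., 6.439 → 4 s.f.; limit is 2.
Rounded to 2 significant figures: 3.0.

3.0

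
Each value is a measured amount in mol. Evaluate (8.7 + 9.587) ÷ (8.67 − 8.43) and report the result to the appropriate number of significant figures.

76

8.7 + 9.587 = 18.287, limited to 1 d.p. → 3 s.f.; 8.67 − 8.43 = 0.24, limited to 2 d.p. → 2 s.f.
Carrying full precision, 18.287 ÷ 0.24 = 76.1958333333…; keep min(3, 2) = 2 s.f.
Rounded to 2 significant figures: 76.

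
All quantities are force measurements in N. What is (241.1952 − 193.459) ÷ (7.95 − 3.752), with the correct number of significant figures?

11.4

241.1952 − 193.459 = 47.7362, limited to 3 d.p. → 5 s.f.; 7.95 − 3.752 = 4.198, limited to 2 d.p. → 3 s.f.
Carrying full precision, 47.7362 ÷ 4.198 = 11.3711767508…; keep min(5, 3) = 3 s.f.
Rounded to 3 significant figures: 11.4.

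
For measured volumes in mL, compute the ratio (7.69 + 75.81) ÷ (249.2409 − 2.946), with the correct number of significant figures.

0.3390

7.69 + 75.81 = 83.50, limited to 2 d.p. → 4 s.f.; 249.2409 − 2.946 = 246.2949, limited to 3 d.p. → 6 s.f.
Carrying full precision, 83.50 ÷ 246.2949 = 0.339024478379…; keep min(4, 6) = 4 s.f.
Rounded to 4 significant figures: 0.3390.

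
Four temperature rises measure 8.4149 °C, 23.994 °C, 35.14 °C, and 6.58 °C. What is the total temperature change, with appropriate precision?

8.4149 °C + 23.994 °C + 35.14 °C + 6.58 °C = 74.1289 °C.
Addition/subtraction keeps the fewest decimal places: 8.4149 → 4 decimal places, 23.994 → 3 decimal places, 35.14 → 2 decimal places, 6.58 → 2 decimal places; limit is 2.
Rounded to 2 decimal places: 74.13 °C.

74.13 °C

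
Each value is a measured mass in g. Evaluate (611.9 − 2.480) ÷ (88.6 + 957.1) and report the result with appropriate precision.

0.5828

611.9 − 2.480 = 609.420, limited to 1 d.p. → 4 s.f.; 88.6 + 957.1 = 1045.7, limited to 1 d.p. → 5 s.f.
Carrying full precision, 609.420 ÷ 1045.7 = 0.582786650091…; keep min(4, 5) = 4 s.f.
Rounded to 4 significant figures: 0.5828.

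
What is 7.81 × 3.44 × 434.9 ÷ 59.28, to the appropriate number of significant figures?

197

7.81 × 3.44 × 434.9 ÷ 59.28 = 197.101844804…
Multiplication/division keeps the fewest significant figures: 7.81 → 3 s.f., 3.44 → 3 s.f., 434.9 → 4 s.f., 59.28 → 4 s.f.; limit is 3.
Rounded to 3 significant figures: 197.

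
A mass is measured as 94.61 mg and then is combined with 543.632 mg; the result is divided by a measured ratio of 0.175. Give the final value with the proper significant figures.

3.65 × 10^3 mg

94.61 mg + 543.632 mg = 638.242 mg; the sum is limited to 2 decimal places (5 s.f.).
Carrying full precision, 638.242 ÷ 0.175 = 3647.09714286… mg; 0.175 has 3 s.f., so the result keeps min(5, 3) = 3 s.f.
Rounded to 3 significant figures: 3.65 × 10^3 mg.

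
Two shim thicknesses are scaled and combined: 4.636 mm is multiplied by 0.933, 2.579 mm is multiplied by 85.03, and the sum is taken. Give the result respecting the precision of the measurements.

4.636 × 0.933 = 4.325388 → 4.33 mm (3 s.f., last digit at the 10^-2 place).
2.579 × 85.03 = 219.29237 → 219.3 mm (4 s.f., last digit at the 10^-1 place).
Sum: 223.617758 mm; keep the coarser place, 10^-1.
Result: 223.6 mm.

223.6 mm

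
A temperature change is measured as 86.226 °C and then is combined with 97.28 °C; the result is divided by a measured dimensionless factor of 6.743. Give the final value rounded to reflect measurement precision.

27.21 °C

86.226 °C + 97.28 °C = 183.506 °C; the sum is limited to 2 decimal places (5 s.f.).
Carrying full precision, 183.506 ÷ 6.743 = 27.2142963073… °C; 6.743 has 4 s.f., so the result keeps min(5, 4) = 4 s.f.
Rounded to 4 significant figures: 27.21 °C.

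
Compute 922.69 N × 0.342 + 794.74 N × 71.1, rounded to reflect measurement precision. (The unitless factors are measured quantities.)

5.68 × 10⁴ N

922.69 × 0.342 = 315.55998 → 316 N (3 s.f., last digit at the 10^0 place).
794.74 × 71.1 = 56506.014 → 5.65 × 10⁴ N (3 s.f., last digit at the 10^2 place).
Sum: 56821.57398 N; keep the coarser place, 10^2.
Result: 5.68 × 10⁴ N.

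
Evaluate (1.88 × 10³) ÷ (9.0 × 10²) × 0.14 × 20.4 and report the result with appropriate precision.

6.0

(1.88 × 10³) ÷ (9.0 × 10²) × 0.14 × 20.4 = 5.96586666667…
Multiplication/division keeps the fewest significant figures: 1.88 × 10³ → 3 s.f., 9.0 × 10² → 2 s.f., 0.14 → 2 s.f., 20.4 → 3 s.f.; limit is 2.
Rounded to 2 significant figures: 6.0.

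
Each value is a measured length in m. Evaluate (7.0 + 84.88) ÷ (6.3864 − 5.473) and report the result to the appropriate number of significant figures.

101

7.0 + 84.88 = 91.88, limited to 1 d.p. → 3 s.f.; 6.3864 − 5.473 = 0.9134, limited to 3 d.p. → 3 s.f.
Carrying full precision, 91.88 ÷ 0.9134 = 100.591197723…; keep min(3, 3) = 3 s.f.
Rounded to 3 significant figures: 101.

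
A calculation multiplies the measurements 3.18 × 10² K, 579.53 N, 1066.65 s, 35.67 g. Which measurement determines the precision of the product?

3.18 × 10² K

3.18 × 10² K → 3 s.f.; 579.53 N → 5 s.f.; 1066.65 s → 6 s.f.; 35.67 g → 4 s.f.
The fewest is 3 significant figures, from 3.18 × 10² K.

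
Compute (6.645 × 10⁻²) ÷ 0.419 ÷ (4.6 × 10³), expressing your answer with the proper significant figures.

3.4 × 10⁻⁵

(6.645 × 10⁻²) ÷ 0.419 ÷ (4.6 × 10³) = 0.0000344764968351…
Multiplication/division keeps the fewest significant figures: 6.645 × 10⁻² → 4 s.f., 0.419 → 3 s.f., 4.6 × 10³ → 2 s.f.; limit is 2.
Rounded to 2 significant figures: 3.4 × 10⁻⁵.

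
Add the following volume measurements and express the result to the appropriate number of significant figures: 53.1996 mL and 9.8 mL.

53.1996 mL + 9.8 mL = 62.9996 mL.
Addition/subtraction keeps the fewest decimal places: 53.1996 → 4 decimal places, 9.8 → 1 decimal place; limit is 1.
Rounded to 1 decimal place: 63.0 mL.

63.0 mL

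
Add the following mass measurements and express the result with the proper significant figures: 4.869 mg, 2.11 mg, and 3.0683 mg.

10.05 mg

4.869 mg + 2.11 mg + 3.0683 mg = 10.0473 mg.
Addition/subtraction keeps the fewest decimal places: 4.869 → 3 decimal places, 2.11 → 2 decimal places, 3.0683 → 4 decimal places; limit is 2.
Rounded to 2 decimal places: 10.05 mg.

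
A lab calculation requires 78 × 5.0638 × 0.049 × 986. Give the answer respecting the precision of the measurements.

1.9 × 10^4

78 × 5.0638 × 0.049 × 986 = 19082.8897896
Multiplication/division keeps the fewest significant figures: 78 → 2 s.f., 5.0638 → 5 s.f., 0.049 → 2 s.f., 986 → 3 s.f.; limit is 2.
Rounded to 2 significant figures: 1.9 × 10^4.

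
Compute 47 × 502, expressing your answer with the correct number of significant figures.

2.4 × 10^4

47 × 502 = 23594
Multiplication/division keeps the fewest significant figures: 47 → 2 s.f., 502 → 3 s.f.; limit is 2.
Rounded to 2 significant figures: 2.4 × 10^4.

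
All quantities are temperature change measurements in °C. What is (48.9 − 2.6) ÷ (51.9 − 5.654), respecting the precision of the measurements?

48.9 − 2.6 = 46.3, limited to 1 d.p. → 3 s.f.; 51.9 − 5.654 = 46.246, limited to 1 d.p. → 3 s.f.
Carrying full precision, 46.3 ÷ 46.246 = 1.00116766856…; keep min(3, 3) = 3 s.f.
Rounded to 3 significant figures: 1.00.

1.00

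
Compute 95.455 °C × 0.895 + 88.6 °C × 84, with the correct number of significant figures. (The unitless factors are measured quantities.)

7.5 × 10³ °C

95.455 × 0.895 = 85.432225 → 85.4 °C (3 s.f., last digit at the 10^-1 place).
88.6 × 84 = 7442.4 → 7.4 × 10³ °C (2 s.f., last digit at the 10^2 place).
Sum: 7527.832225 °C; keep the coarser place, 10^2.
Result: 7.5 × 10³ °C.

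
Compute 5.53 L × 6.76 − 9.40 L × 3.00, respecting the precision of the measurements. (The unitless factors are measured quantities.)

5.53 × 6.76 = 37.3828 → 37.4 L (3 s.f., last digit at the 10^-1 place).
9.40 × 3.00 = 28.2 → 28.2 L (3 s.f., last digit at the 10^-1 place).
Difference: 9.1828 L; keep the coarser place, 10^-1.
Result: 9.2 L.

9.2 L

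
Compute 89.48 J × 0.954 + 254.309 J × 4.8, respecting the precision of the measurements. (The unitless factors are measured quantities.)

1.3 × 10³ J

89.48 × 0.954 = 85.36392 → 85.4 J (3 s.f., last digit at the 10^-1 place).
254.309 × 4.8 = 1220.6832 → 1.2 × 10³ J (2 s.f., last digit at the 10^2 place).
Sum: 1306.04712 J; keep the coarser place, 10^2.
Result: 1.3 × 10³ J.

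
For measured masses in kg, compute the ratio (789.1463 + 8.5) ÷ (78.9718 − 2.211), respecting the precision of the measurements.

789.1463 + 8.5 = 797.6463, limited to 1 d.p. → 4 s.f.; 78.9718 − 2.211 = 76.7608, limited to 3 d.p. → 5 s.f.
Carrying full precision, 797.6463 ÷ 76.7608 = 10.3913234359…; keep min(4, 5) = 4 s.f.
Rounded to 4 significant figures: 10.39.

10.39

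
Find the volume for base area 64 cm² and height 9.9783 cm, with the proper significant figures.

volume = 64 cm² × 9.9783 cm = 638.6112 cm³.
64 has 2 significant figures; 9.9783 has 5.
Division/multiplication keeps the fewest: 2 significant figures.
Rounded: 6.4 × 10² cm³.

6.4 × 10² cm³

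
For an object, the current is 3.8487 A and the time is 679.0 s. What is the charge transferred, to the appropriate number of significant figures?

charge transferred = 3.8487 A × 679.0 s = 2613.2673 C.
3.8487 has 5 significant figures; 679.0 has 4.
Division/multiplication keeps the fewest: 4 significant figures.
Rounded: 2613 C.

2613 C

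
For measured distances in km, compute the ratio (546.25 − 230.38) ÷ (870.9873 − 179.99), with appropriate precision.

546.25 − 230.38 = 315.87, limited to 2 d.p. → 5 s.f.; 870.9873 − 179.99 = 690.9973, limited to 2 d.p. → 5 s.f.
Carrying full precision, 315.87 ÷ 690.9973 = 0.457121901923…; keep min(5, 5) = 5 s.f.
Rounded to 5 significant figures: 0.45712.

0.45712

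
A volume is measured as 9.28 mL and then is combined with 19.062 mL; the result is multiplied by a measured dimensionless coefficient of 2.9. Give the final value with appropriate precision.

9.28 mL + 19.062 mL = 28.342 mL; the sum is limited to 2 decimal places (4 s.f.).
Carrying full precision, 28.342 × 2.9 = 82.1918 mL; 2.9 has 2 s.f., so the result keeps min(4, 2) = 2 s.f.
Rounded to 2 significant figures: 82 mL.

82 mL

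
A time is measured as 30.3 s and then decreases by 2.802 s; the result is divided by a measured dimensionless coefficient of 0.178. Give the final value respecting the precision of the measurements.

30.3 s − 2.802 s = 27.498 s; the difference is limited to 1 decimal place (3 s.f.).
Carrying full precision, 27.498 ÷ 0.178 = 154.483146067… s; 0.178 has 3 s.f., so the result keeps min(3, 3) = 3 s.f.
Rounded to 3 significant figures: 1.54 × 10² s.

1.54 × 10² s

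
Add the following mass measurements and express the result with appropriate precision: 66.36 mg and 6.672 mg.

66.36 mg + 6.672 mg = 73.032 mg.
Addition/subtraction keeps the fewest decimal places: 66.36 → 2 decimal places, 6.672 → 3 decimal places; limit is 2.
Rounded to 2 decimal places: 73.03 mg.

73.03 mg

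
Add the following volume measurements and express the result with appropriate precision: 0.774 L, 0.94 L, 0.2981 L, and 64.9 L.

0.774 L + 0.94 L + 0.2981 L + 64.9 L = 66.9121 L.
Addition/subtraction keeps the fewest decimal places: 0.774 → 3 decimal places, 0.94 → 2 decimal places, 0.2981 → 4 decimal places, 64.9 → 1 decimal place; limit is 1.
Rounded to 1 decimal place: 66.9 L.

66.9 L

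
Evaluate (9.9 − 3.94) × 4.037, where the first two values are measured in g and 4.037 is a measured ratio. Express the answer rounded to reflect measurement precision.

9.9 g − 3.94 g = 5.96 g; the difference is limited to 1 decimal place (2 s.f.).
Carrying full precision, 5.96 × 4.037 = 24.06052 g; 4.037 has 4 s.f., so the result keeps min(2, 4) = 2 s.f.
Rounded to 2 significant figures: 24 g.

24 g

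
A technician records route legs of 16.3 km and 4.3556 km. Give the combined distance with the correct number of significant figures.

20.7 km

16.3 km + 4.3556 km = 20.6556 km.
Addition/subtraction keeps the fewest decimal places: 16.3 → 1 decimal place, 4.3556 → 4 decimal places; limit is 1.
Rounded to 1 decimal place: 20.7 km.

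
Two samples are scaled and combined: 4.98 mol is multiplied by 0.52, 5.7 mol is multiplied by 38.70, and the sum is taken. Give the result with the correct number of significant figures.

2.2 × 10^2 mol

4.98 × 0.52 = 2.5896 → 2.6 mol (2 s.f., last digit at the 10^-1 place).
5.7 × 38.70 = 220.59 → 2.2 × 10^2 mol (2 s.f., last digit at the 10^1 place).
Sum: 223.1796 mol; keep the coarser place, 10^1.
Result: 2.2 × 10^2 mol.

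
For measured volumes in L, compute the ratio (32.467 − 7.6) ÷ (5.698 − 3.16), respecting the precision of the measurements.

32.467 − 7.6 = 24.867, limited to 1 d.p. → 3 s.f.; 5.698 − 3.16 = 2.538, limited to 2 d.p. → 3 s.f.
Carrying full precision, 24.867 ÷ 2.538 = 9.79787234043…; keep min(3, 3) = 3 s.f.
Rounded to 3 significant figures: 9.80.

9.80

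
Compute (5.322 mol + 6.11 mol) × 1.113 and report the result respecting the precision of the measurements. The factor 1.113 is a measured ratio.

12.72 mol

5.322 mol + 6.11 mol = 11.432 mol; the sum is limited to 2 decimal places (4 s.f.).
Carrying full precision, 11.432 × 1.113 = 12.723816 mol; 1.113 has 4 s.f., so the result keeps min(4, 4) = 4 s.f.
Rounded to 4 significant figures: 12.72 mol.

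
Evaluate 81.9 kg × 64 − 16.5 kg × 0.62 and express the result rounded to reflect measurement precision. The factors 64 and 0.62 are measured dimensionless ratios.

81.9 × 64 = 5241.6 → 5.2 × 10^3 kg (2 s.f., last digit at the 10^2 place).
16.5 × 0.62 = 10.23 → 10. kg (2 s.f., last digit at the 10^0 place).
Difference: 5231.37 kg; keep the coarser place, 10^2.
Result: 5.2 × 10^3 kg.

5.2 × 10^3 kg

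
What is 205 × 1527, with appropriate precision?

3.13 × 10⁵

205 × 1527 = 313035
Multiplication/division keeps the fewest significant figures: 205 → 3 s.f., 1527 → 4 s.f.; limit is 3.
Rounded to 3 significant figures: 3.13 × 10⁵.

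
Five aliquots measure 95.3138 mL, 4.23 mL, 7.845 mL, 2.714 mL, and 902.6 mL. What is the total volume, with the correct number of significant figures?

95.3138 mL + 4.23 mL + 7.845 mL + 2.714 mL + 902.6 mL = 1012.7028 mL.
Addition/subtraction keeps the fewest decimal places: 95.3138 → 4 decimal places, 4.23 → 2 decimal places, 7.845 → 3 decimal places, 2.714 → 3 decimal places, 902.6 → 1 decimal place; limit is 1.
Rounded to 1 decimal place: 1012.7 mL.

1012.7 mL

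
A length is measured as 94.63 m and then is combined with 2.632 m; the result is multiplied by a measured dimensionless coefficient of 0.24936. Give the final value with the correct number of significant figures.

24.25 m

94.63 m + 2.632 m = 97.262 m; the sum is limited to 2 decimal places (4 s.f.).
Carrying full precision, 97.262 × 0.24936 = 24.25325232 m; 0.24936 has 5 s.f., so the result keeps min(4, 5) = 4 s.f.
Rounded to 4 significant figures: 24.25 m.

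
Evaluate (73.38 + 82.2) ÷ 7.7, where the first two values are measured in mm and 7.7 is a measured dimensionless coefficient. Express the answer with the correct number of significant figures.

20. mm

73.38 mm + 82.2 mm = 155.58 mm; the sum is limited to 1 decimal place (4 s.f.).
Carrying full precision, 155.58 ÷ 7.7 = 20.2051948052… mm; 7.7 has 2 s.f., so the result keeps min(4, 2) = 2 s.f.
Rounded to 2 significant figures: 20. mm.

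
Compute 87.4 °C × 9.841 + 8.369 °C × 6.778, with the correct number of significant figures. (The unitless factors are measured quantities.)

87.4 × 9.841 = 860.1034 → 8.60 × 10^2 °C (3 s.f., last digit at the 10^0 place).
8.369 × 6.778 = 56.725082 → 56.73 °C (4 s.f., last digit at the 10^-2 place).
Sum: 916.828482 °C; keep the coarser place, 10^0.
Result: 917 °C.

917 °C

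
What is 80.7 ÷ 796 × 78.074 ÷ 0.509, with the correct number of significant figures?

80.7 ÷ 796 × 78.074 ÷ 0.509 = 15.5506703458…
Multiplication/division keeps the fewest significant figures: 80.7 → 3 s.f., 796 → 3 s.f., 78.074 → 5 s.f., 0.509 → 3 s.f.; limit is 3.
Rounded to 3 significant figures: 15.6.

15.6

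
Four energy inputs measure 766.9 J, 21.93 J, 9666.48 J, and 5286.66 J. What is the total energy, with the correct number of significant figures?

766.9 J + 21.93 J + 9666.48 J + 5286.66 J = 15741.97 J.
Addition/subtraction keeps the fewest decimal places: 766.9 → 1 decimal place, 21.93 → 2 decimal places, 9666.48 → 2 decimal places, 5286.66 → 2 decimal places; limit is 1.
Rounded to 1 decimal place: 1.57420 × 10⁴ J.

1.57420 × 10⁴ J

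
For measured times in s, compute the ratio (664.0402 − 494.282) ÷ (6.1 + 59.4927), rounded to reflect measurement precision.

664.0402 − 494.282 = 169.7582, limited to 3 d.p. → 6 s.f.; 6.1 + 59.4927 = 65.5927, limited to 1 d.p. → 3 s.f.
Carrying full precision, 169.7582 ÷ 65.5927 = 2.58806544021…; keep min(6, 3) = 3 s.f.
Rounded to 3 significant figures: 2.59.

2.59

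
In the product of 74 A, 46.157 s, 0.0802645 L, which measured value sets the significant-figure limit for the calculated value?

74 A

74 A → 2 s.f.; 46.157 s → 5 s.f.; 0.0802645 L → 6 s.f.
The fewest is 2 significant figures, from 74 A.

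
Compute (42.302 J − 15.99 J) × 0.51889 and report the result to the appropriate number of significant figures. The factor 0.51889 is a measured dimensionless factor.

42.302 J − 15.99 J = 26.312 J; the difference is limited to 2 decimal places (4 s.f.).
Carrying full precision, 26.312 × 0.51889 = 13.65303368 J; 0.51889 has 5 s.f., so the result keeps min(4, 5) = 4 s.f.
Rounded to 4 significant figures: 13.65 J.

13.65 J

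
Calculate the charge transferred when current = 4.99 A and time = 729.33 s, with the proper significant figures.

3.64 × 10³ C

charge transferred = 4.99 A × 729.33 s = 3639.3567 C.
4.99 has 3 significant figures; 729.33 has 5.
Division/multiplication keeps the fewest: 3 significant figures.
Rounded: 3.64 × 10³ C.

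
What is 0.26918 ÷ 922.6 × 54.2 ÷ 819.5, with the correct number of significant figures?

0.26918 ÷ 922.6 × 54.2 ÷ 819.5 = 0.0000192965499126…
Multiplication/division keeps the fewest significant figures: 0.26918 → 5 s.f., 922.6 → 4 s.f., 54.2 → 3 s.f., 819.5 → 4 s.f.; limit is 3.
Rounded to 3 significant figures: 1.93 × 10^-5.

1.93 × 10^-5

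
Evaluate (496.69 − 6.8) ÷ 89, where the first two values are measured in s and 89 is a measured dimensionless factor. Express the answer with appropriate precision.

5.5 s

496.69 s − 6.8 s = 489.89 s; the difference is limited to 1 decimal place (4 s.f.).
Carrying full precision, 489.89 ÷ 89 = 5.50438202247… s; 89 has 2 s.f., so the result keeps min(4, 2) = 2 s.f.
Rounded to 2 significant figures: 5.5 s.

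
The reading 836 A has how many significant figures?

836: every digit is nonzero and significant.

3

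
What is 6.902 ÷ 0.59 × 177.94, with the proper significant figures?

6.902 ÷ 0.59 × 177.94 = 2081.59640678…
Multiplication/division keeps the fewest significant figures: 6.902 → 4 s.f., 0.59 → 2 s.f., 177.94 → 5 s.f.; limit is 2.
Rounded to 2 significant figures: 2.1 × 10³.

2.1 × 10³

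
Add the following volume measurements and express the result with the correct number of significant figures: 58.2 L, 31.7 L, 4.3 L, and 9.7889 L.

1.040 × 10² L

58.2 L + 31.7 L + 4.3 L + 9.7889 L = 103.9889 L.
Addition/subtraction keeps the fewest decimal places: 58.2 → 1 decimal place, 31.7 → 1 decimal place, 4.3 → 1 decimal place, 9.7889 → 4 decimal places; limit is 1.
Rounded to 1 decimal place: 1.040 × 10² L.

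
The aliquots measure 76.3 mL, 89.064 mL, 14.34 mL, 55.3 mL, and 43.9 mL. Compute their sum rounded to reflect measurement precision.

278.9 mL

76.3 mL + 89.064 mL + 14.34 mL + 55.3 mL + 43.9 mL = 278.904 mL.
Addition/subtraction keeps the fewest decimal places: 76.3 → 1 decimal place, 89.064 → 3 decimal places, 14.34 → 2 decimal places, 55.3 → 1 decimal place, 43.9 → 1 decimal place; limit is 1.
Rounded to 1 decimal place: 278.9 mL.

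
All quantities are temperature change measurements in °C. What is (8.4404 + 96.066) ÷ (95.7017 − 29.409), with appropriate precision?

1.5764

8.4404 + 96.066 = 104.5064, limited to 3 d.p. → 6 s.f.; 95.7017 − 29.409 = 66.2927, limited to 3 d.p. → 5 s.f.
Carrying full precision, 104.5064 ÷ 66.2927 = 1.57643903477…; keep min(6, 5) = 5 s.f.
Rounded to 5 significant figures: 1.5764.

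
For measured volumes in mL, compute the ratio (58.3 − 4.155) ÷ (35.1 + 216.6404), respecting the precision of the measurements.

0.215

58.3 − 4.155 = 54.145, limited to 1 d.p. → 3 s.f.; 35.1 + 216.6404 = 251.7404, limited to 1 d.p. → 4 s.f.
Carrying full precision, 54.145 ÷ 251.7404 = 0.215082680412…; keep min(3, 4) = 3 s.f.
Rounded to 3 significant figures: 0.215.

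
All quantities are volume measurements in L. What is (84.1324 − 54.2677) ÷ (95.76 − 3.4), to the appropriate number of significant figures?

0.323

84.1324 − 54.2677 = 29.8647, limited to 4 d.p. → 6 s.f.; 95.76 − 3.4 = 92.36, limited to 1 d.p. → 3 s.f.
Carrying full precision, 29.8647 ÷ 92.36 = 0.323351017757…; keep min(6, 3) = 3 s.f.
Rounded to 3 significant figures: 0.323.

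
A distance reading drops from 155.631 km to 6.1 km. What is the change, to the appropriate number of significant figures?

149.5 km

155.631 km − 6.1 km = 149.531 km.
Addition/subtraction keeps the fewest decimal places: 155.631 → 3 decimal places, 6.1 → 1 decimal place; limit is 1.
Rounded to 1 decimal place: 149.5 km.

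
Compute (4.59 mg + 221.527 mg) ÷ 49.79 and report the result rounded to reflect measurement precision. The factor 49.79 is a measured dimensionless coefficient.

4.59 mg + 221.527 mg = 226.117 mg; the sum is limited to 2 decimal places (5 s.f.).
Carrying full precision, 226.117 ÷ 49.79 = 4.54141393854… mg; 49.79 has 4 s.f., so the result keeps min(5, 4) = 4 s.f.
Rounded to 4 significant figures: 4.541 mg.

4.541 mg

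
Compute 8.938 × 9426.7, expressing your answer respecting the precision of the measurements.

8.426 × 10⁴

8.938 × 9426.7 = 84255.8446
Multiplication/division keeps the fewest significant figures: 8.938 → 4 s.f., 9426.7 → 5 s.f.; limit is 4.
Rounded to 4 significant figures: 8.426 × 10⁴.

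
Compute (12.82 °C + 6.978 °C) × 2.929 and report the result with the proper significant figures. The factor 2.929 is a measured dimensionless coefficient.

57.99 °C

12.82 °C + 6.978 °C = 19.798 °C; the sum is limited to 2 decimal places (4 s.f.).
Carrying full precision, 19.798 × 2.929 = 57.988342 °C; 2.929 has 4 s.f., so the result keeps min(4, 4) = 4 s.f.
Rounded to 4 significant figures: 57.99 °C.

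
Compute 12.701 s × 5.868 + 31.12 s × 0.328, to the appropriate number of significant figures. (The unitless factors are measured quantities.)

12.701 × 5.868 = 74.529468 → 74.53 s (4 s.f., last digit at the 10^-2 place).
31.12 × 0.328 = 10.20736 → 10.2 s (3 s.f., last digit at the 10^-1 place).
Sum: 84.736828 s; keep the coarser place, 10^-1.
Result: 84.7 s.

84.7 s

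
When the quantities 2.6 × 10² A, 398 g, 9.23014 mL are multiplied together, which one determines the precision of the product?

2.6 × 10² A → 2 s.f.; 398 g → 3 s.f.; 9.23014 mL → 6 s.f.
The fewest is 2 significant figures, from 2.6 × 10² A.

2.6 × 10² A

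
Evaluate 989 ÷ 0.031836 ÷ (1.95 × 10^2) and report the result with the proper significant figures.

159

989 ÷ 0.031836 ÷ (1.95 × 10^2) = 159.310053769…
Multiplication/division keeps the fewest significant figures: 989 → 3 s.f., 0.031836 → 5 s.f., 1.95 × 10^2 → 3 s.f.; limit is 3.
Rounded to 3 significant figures: 159.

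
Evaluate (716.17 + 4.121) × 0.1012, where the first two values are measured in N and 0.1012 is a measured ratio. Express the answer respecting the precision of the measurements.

72.89 N

716.17 N + 4.121 N = 720.291 N; the sum is limited to 2 decimal places (5 s.f.).
Carrying full precision, 720.291 × 0.1012 = 72.8934492 N; 0.1012 has 4 s.f., so the result keeps min(5, 4) = 4 s.f.
Rounded to 4 significant figures: 72.89 N.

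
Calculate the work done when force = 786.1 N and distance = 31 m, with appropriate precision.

2.4 × 10⁴ J

work done = 786.1 N × 31 m = 24369.1 J.
786.1 has 4 significant figures; 31 has 2.
Division/multiplication keeps the fewest: 2 significant figures.
Rounded: 2.4 × 10⁴ J.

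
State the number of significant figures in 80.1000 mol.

6

80.1000: trailing zeros after a decimal point are significant; zeros between nonzero digits are significant.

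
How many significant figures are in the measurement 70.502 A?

5

70.502: zeros between nonzero digits are significant.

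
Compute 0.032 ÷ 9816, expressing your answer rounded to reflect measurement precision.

0.032 ÷ 9816 = 0.00000325998370008…
Multiplication/division keeps the fewest significant figures: 0.032 → 2 s.f., 9816 → 4 s.f.; limit is 2.
Rounded to 2 significant figures: 3.3 × 10^-6.

3.3 × 10^-6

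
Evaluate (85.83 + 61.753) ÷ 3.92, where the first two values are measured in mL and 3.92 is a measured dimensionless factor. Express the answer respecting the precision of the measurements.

85.83 mL + 61.753 mL = 147.583 mL; the sum is limited to 2 decimal places (5 s.f.).
Carrying full precision, 147.583 ÷ 3.92 = 37.6487244898… mL; 3.92 has 3 s.f., so the result keeps min(5, 3) = 3 s.f.
Rounded to 3 significant figures: 37.6 mL.

37.6 mL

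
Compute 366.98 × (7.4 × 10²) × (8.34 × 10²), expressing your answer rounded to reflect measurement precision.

2.3 × 10⁸

366.98 × (7.4 × 10²) × (8.34 × 10²) = 226485376.8
Multiplication/division keeps the fewest significant figures: 366.98 → 5 s.f., 7.4 × 10² → 2 s.f., 8.34 × 10² → 3 s.f.; limit is 2.
Rounded to 2 significant figures: 2.3 × 10⁸.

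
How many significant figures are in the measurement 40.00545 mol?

7

40.00545: zeros between nonzero digits are significant.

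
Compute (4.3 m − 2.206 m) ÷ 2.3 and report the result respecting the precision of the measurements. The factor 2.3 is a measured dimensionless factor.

4.3 m − 2.206 m = 2.094 m; the difference is limited to 1 decimal place (2 s.f.).
Carrying full precision, 2.094 ÷ 2.3 = 0.910434782609… m; 2.3 has 2 s.f., so the result keeps min(2, 2) = 2 s.f.
Rounded to 2 significant figures: 0.91 m.

0.91 m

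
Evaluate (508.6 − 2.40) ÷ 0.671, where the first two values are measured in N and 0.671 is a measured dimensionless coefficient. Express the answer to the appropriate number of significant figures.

508.6 N − 2.40 N = 506.20 N; the difference is limited to 1 decimal place (4 s.f.).
Carrying full precision, 506.20 ÷ 0.671 = 754.396423249… N; 0.671 has 3 s.f., so the result keeps min(4, 3) = 3 s.f.
Rounded to 3 significant figures: 754 N.

754 N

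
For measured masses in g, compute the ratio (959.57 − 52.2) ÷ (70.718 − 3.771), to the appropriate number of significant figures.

13.55

959.57 − 52.2 = 907.37, limited to 1 d.p. → 4 s.f.; 70.718 − 3.771 = 66.947, limited to 3 d.p. → 5 s.f.
Carrying full precision, 907.37 ÷ 66.947 = 13.5535572916…; keep min(4, 5) = 4 s.f.
Rounded to 4 significant figures: 13.55.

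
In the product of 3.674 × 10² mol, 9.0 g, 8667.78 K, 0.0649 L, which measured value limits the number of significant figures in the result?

3.674 × 10² mol → 4 s.f.; 9.0 g → 2 s.f.; 8667.78 K → 6 s.f.; 0.0649 L → 3 s.f.
The fewest is 2 significant figures, from 9.0 g.

9.0 g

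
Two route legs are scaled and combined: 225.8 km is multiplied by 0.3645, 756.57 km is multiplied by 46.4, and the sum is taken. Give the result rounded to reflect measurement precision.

225.8 × 0.3645 = 82.3041 → 82.30 km (4 s.f., last digit at the 10^-2 place).
756.57 × 46.4 = 35104.848 → 3.51 × 10⁴ km (3 s.f., last digit at the 10^2 place).
Sum: 35187.1521 km; keep the coarser place, 10^2.
Result: 3.52 × 10⁴ km.

3.52 × 10⁴ km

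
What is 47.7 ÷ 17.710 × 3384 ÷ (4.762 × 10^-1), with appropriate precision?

47.7 ÷ 17.710 × 3384 ÷ (4.762 × 10^-1) = 19139.9492168…
Multiplication/division keeps the fewest significant figures: 47.7 → 3 s.f., 17.710 → 5 s.f., 3384 → 4 s.f., 4.762 × 10^-1 → 4 s.f.; limit is 3.
Rounded to 3 significant figures: 1.91 × 10^4.

1.91 × 10^4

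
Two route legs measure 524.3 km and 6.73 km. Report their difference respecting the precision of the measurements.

517.6 km

524.3 km − 6.73 km = 517.57 km.
Addition/subtraction keeps the fewest decimal places: 524.3 → 1 decimal place, 6.73 → 2 decimal places; limit is 1.
Rounded to 1 decimal place: 517.6 km.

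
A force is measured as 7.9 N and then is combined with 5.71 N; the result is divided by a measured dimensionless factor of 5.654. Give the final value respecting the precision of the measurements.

2.41 N

7.9 N + 5.71 N = 13.61 N; the sum is limited to 1 decimal place (3 s.f.).
Carrying full precision, 13.61 ÷ 5.654 = 2.4071453838… N; 5.654 has 4 s.f., so the result keeps min(3, 4) = 3 s.f.
Rounded to 3 significant figures: 2.41 N.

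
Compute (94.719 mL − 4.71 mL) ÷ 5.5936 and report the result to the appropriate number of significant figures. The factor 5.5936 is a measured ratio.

16.09 mL

94.719 mL − 4.71 mL = 90.009 mL; the difference is limited to 2 decimal places (4 s.f.).
Carrying full precision, 90.009 ÷ 5.5936 = 16.0914259153… mL; 5.5936 has 5 s.f., so the result keeps min(4, 5) = 4 s.f.
Rounded to 4 significant figures: 16.09 mL.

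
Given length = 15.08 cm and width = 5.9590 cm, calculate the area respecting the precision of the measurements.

89.86 cm²

area = 15.08 cm × 5.9590 cm = 89.86172 cm².
15.08 has 4 significant figures; 5.9590 has 5.
Division/multiplication keeps the fewest: 4 significant figures.
Rounded: 89.86 cm².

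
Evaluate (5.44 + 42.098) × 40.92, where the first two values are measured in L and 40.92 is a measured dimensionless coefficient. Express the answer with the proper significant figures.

1.945 × 10³ L

5.44 L + 42.098 L = 47.538 L; the sum is limited to 2 decimal places (4 s.f.).
Carrying full precision, 47.538 × 40.92 = 1945.25496 L; 40.92 has 4 s.f., so the result keeps min(4, 4) = 4 s.f.
Rounded to 4 significant figures: 1.945 × 10³ L.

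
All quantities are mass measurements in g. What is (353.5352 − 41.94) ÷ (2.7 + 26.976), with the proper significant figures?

10.5

353.5352 − 41.94 = 311.5952, limited to 2 d.p. → 5 s.f.; 2.7 + 26.976 = 29.676, limited to 1 d.p. → 3 s.f.
Carrying full precision, 311.5952 ÷ 29.676 = 10.4999056477…; keep min(5, 3) = 3 s.f.
Rounded to 3 significant figures: 10.5.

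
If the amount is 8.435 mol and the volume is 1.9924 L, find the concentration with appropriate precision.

concentration = 8.435 mol ÷ 1.9924 L = 4.23358763301… mol/L.
8.435 has 4 significant figures; 1.9924 has 5.
Division/multiplication keeps the fewest: 4 significant figures.
Rounded: 4.234 mol/L.

4.234 mol/L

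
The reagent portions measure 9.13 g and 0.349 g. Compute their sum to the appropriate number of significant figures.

9.13 g + 0.349 g = 9.479 g.
Addition/subtraction keeps the fewest decimal places: 9.13 → 2 decimal places, 0.349 → 3 decimal places; limit is 2.
Rounded to 2 decimal places: 9.48 g.

9.48 g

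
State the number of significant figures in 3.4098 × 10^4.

5

3.4098 × 10^4: in scientific notation every digit of the coefficient is significant.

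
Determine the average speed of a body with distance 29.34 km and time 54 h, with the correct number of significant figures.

0.54 km/h

average speed = 29.34 km ÷ 54 h = 0.543333333333… km/h.
29.34 has 4 significant figures; 54 has 2.
Division/multiplication keeps the fewest: 2 significant figures.
Rounded: 0.54 km/h.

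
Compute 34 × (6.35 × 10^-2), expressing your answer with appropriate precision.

2.2

34 × (6.35 × 10^-2) = 2.159
Multiplication/division keeps the fewest significant figures: 34 → 2 s.f., 6.35 × 10^-2 → 3 s.f.; limit is 2.
Rounded to 2 significant figures: 2.2.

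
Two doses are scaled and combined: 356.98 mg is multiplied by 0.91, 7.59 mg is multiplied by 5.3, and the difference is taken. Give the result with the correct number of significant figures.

356.98 × 0.91 = 324.8518 → 3.2 × 10^2 mg (2 s.f., last digit at the 10^1 place).
7.59 × 5.3 = 40.227 → 4.0 × 10^1 mg (2 s.f., last digit at the 10^0 place).
Difference: 284.6248 mg; keep the coarser place, 10^1.
Result: 2.8 × 10^2 mg.

2.8 × 10^2 mg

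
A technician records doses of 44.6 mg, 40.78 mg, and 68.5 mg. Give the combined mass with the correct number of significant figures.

44.6 mg + 40.78 mg + 68.5 mg = 153.88 mg.
Addition/subtraction keeps the fewest decimal places: 44.6 → 1 decimal place, 40.78 → 2 decimal places, 68.5 → 1 decimal place; limit is 1.
Rounded to 1 decimal place: 153.9 mg.

153.9 mg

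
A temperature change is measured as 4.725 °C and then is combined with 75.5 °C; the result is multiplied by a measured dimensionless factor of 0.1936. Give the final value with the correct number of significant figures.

15.5 °C

4.725 °C + 75.5 °C = 80.225 °C; the sum is limited to 1 decimal place (3 s.f.).
Carrying full precision, 80.225 × 0.1936 = 15.53156 °C; 0.1936 has 4 s.f., so the result keeps min(3, 4) = 3 s.f.
Rounded to 3 significant figures: 15.5 °C.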